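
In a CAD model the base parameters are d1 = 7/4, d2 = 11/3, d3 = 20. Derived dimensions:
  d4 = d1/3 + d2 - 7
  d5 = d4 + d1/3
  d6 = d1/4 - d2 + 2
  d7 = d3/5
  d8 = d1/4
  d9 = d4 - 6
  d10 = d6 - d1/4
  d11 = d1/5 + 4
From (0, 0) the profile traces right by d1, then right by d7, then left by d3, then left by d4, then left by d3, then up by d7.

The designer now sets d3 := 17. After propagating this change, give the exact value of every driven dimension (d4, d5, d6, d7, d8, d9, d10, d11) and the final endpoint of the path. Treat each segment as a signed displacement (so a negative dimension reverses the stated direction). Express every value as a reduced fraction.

Apply edit: d3 := 17
  d4 = d1/3 + d2 - 7 = -11/4
  d5 = d4 + d1/3 = -13/6
  d6 = d1/4 - d2 + 2 = -59/48
  d7 = d3/5 = 17/5
  d8 = d1/4 = 7/16
  d9 = d4 - 6 = -35/4
  d10 = d6 - d1/4 = -5/3
  d11 = d1/5 + 4 = 87/20
Walk from origin (0, 0):
  seg 1: right by d1 = 7/4 → (7/4, 0)
  seg 2: right by d7 = 17/5 → (103/20, 0)
  seg 3: left by d3 = 17 → (-237/20, 0)
  seg 4: left by d4 = -11/4 → (-91/10, 0)
  seg 5: left by d3 = 17 → (-261/10, 0)
  seg 6: up by d7 = 17/5 → (-261/10, 17/5)

d4 = -11/4
d5 = -13/6
d6 = -59/48
d7 = 17/5
d8 = 7/16
d9 = -35/4
d10 = -5/3
d11 = 87/20
endpoint = (-261/10, 17/5)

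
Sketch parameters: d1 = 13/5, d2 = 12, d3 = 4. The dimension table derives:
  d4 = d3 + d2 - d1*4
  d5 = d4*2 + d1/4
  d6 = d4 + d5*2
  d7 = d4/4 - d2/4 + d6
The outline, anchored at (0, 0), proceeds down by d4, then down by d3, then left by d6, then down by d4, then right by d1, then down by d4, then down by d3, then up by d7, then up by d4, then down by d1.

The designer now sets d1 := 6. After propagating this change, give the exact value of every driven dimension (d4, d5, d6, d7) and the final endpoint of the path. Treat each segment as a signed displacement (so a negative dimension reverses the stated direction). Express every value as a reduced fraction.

d4 = -8
d5 = -29/2
d6 = -37
d7 = -42
endpoint = (43, -40)

Apply edit: d1 := 6
  d4 = d3 + d2 - d1*4 = -8
  d5 = d4*2 + d1/4 = -29/2
  d6 = d4 + d5*2 = -37
  d7 = d4/4 - d2/4 + d6 = -42
Walk from origin (0, 0):
  seg 1: down by d4 = -8 → (0, 8)
  seg 2: down by d3 = 4 → (0, 4)
  seg 3: left by d6 = -37 → (37, 4)
  seg 4: down by d4 = -8 → (37, 12)
  seg 5: right by d1 = 6 → (43, 12)
  seg 6: down by d4 = -8 → (43, 20)
  seg 7: down by d3 = 4 → (43, 16)
  seg 8: up by d7 = -42 → (43, -26)
  seg 9: up by d4 = -8 → (43, -34)
  seg 10: down by d1 = 6 → (43, -40)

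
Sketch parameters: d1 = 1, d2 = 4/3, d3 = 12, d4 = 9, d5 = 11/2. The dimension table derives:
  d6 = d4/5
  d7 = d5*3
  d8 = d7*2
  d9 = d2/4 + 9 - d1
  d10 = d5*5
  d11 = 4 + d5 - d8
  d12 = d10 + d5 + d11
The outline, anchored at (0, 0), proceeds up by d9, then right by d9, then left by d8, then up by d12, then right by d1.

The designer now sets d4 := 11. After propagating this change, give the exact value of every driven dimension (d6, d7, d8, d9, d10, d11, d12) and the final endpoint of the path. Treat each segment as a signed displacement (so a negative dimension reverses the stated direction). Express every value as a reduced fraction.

d6 = 11/5
d7 = 33/2
d8 = 33
d9 = 25/3
d10 = 55/2
d11 = -47/2
d12 = 19/2
endpoint = (-71/3, 107/6)

Apply edit: d4 := 11
  d6 = d4/5 = 11/5
  d7 = d5*3 = 33/2
  d8 = d7*2 = 33
  d9 = d2/4 + 9 - d1 = 25/3
  d10 = d5*5 = 55/2
  d11 = 4 + d5 - d8 = -47/2
  d12 = d10 + d5 + d11 = 19/2
Walk from origin (0, 0):
  seg 1: up by d9 = 25/3 → (0, 25/3)
  seg 2: right by d9 = 25/3 → (25/3, 25/3)
  seg 3: left by d8 = 33 → (-74/3, 25/3)
  seg 4: up by d12 = 19/2 → (-74/3, 107/6)
  seg 5: right by d1 = 1 → (-71/3, 107/6)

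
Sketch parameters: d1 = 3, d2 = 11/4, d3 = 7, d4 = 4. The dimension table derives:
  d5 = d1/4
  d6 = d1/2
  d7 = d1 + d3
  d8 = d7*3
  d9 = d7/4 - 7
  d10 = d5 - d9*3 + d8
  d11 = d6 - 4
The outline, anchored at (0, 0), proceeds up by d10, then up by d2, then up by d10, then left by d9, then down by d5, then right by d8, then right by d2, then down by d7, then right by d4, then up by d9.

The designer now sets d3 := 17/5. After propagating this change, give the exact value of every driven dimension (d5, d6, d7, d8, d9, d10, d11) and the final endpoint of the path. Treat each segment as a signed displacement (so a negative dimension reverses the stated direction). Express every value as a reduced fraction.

d5 = 3/4
d6 = 3/2
d7 = 32/5
d8 = 96/5
d9 = -27/5
d10 = 723/20
d11 = -5/2
endpoint = (627/20, 125/2)

Apply edit: d3 := 17/5
  d5 = d1/4 = 3/4
  d6 = d1/2 = 3/2
  d7 = d1 + d3 = 32/5
  d8 = d7*3 = 96/5
  d9 = d7/4 - 7 = -27/5
  d10 = d5 - d9*3 + d8 = 723/20
  d11 = d6 - 4 = -5/2
Walk from origin (0, 0):
  seg 1: up by d10 = 723/20 → (0, 723/20)
  seg 2: up by d2 = 11/4 → (0, 389/10)
  seg 3: up by d10 = 723/20 → (0, 1501/20)
  seg 4: left by d9 = -27/5 → (27/5, 1501/20)
  seg 5: down by d5 = 3/4 → (27/5, 743/10)
  seg 6: right by d8 = 96/5 → (123/5, 743/10)
  seg 7: right by d2 = 11/4 → (547/20, 743/10)
  seg 8: down by d7 = 32/5 → (547/20, 679/10)
  seg 9: right by d4 = 4 → (627/20, 679/10)
  seg 10: up by d9 = -27/5 → (627/20, 125/2)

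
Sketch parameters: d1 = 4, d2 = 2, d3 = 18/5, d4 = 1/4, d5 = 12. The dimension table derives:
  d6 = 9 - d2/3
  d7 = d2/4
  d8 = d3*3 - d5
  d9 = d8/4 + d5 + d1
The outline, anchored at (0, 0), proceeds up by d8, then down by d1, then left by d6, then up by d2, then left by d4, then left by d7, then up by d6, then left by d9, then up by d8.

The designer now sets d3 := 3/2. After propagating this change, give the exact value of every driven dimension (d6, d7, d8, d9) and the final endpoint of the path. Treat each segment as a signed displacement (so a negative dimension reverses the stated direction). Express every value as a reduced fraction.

d6 = 25/3
d7 = 1/2
d8 = -15/2
d9 = 113/8
endpoint = (-557/24, -26/3)

Apply edit: d3 := 3/2
  d6 = 9 - d2/3 = 25/3
  d7 = d2/4 = 1/2
  d8 = d3*3 - d5 = -15/2
  d9 = d8/4 + d5 + d1 = 113/8
Walk from origin (0, 0):
  seg 1: up by d8 = -15/2 → (0, -15/2)
  seg 2: down by d1 = 4 → (0, -23/2)
  seg 3: left by d6 = 25/3 → (-25/3, -23/2)
  seg 4: up by d2 = 2 → (-25/3, -19/2)
  seg 5: left by d4 = 1/4 → (-103/12, -19/2)
  seg 6: left by d7 = 1/2 → (-109/12, -19/2)
  seg 7: up by d6 = 25/3 → (-109/12, -7/6)
  seg 8: left by d9 = 113/8 → (-557/24, -7/6)
  seg 9: up by d8 = -15/2 → (-557/24, -26/3)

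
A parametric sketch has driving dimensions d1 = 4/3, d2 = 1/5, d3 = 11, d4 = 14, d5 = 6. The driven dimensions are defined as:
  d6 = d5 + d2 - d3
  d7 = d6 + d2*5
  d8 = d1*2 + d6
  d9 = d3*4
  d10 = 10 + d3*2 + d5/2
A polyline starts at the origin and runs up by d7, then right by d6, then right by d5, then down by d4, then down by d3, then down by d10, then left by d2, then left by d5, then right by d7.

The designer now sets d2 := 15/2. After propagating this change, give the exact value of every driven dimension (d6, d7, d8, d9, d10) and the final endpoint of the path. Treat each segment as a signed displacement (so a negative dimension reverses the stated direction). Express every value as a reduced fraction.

d6 = 5/2
d7 = 40
d8 = 31/6
d9 = 44
d10 = 35
endpoint = (35, -20)

Apply edit: d2 := 15/2
  d6 = d5 + d2 - d3 = 5/2
  d7 = d6 + d2*5 = 40
  d8 = d1*2 + d6 = 31/6
  d9 = d3*4 = 44
  d10 = 10 + d3*2 + d5/2 = 35
Walk from origin (0, 0):
  seg 1: up by d7 = 40 → (0, 40)
  seg 2: right by d6 = 5/2 → (5/2, 40)
  seg 3: right by d5 = 6 → (17/2, 40)
  seg 4: down by d4 = 14 → (17/2, 26)
  seg 5: down by d3 = 11 → (17/2, 15)
  seg 6: down by d10 = 35 → (17/2, -20)
  seg 7: left by d2 = 15/2 → (1, -20)
  seg 8: left by d5 = 6 → (-5, -20)
  seg 9: right by d7 = 40 → (35, -20)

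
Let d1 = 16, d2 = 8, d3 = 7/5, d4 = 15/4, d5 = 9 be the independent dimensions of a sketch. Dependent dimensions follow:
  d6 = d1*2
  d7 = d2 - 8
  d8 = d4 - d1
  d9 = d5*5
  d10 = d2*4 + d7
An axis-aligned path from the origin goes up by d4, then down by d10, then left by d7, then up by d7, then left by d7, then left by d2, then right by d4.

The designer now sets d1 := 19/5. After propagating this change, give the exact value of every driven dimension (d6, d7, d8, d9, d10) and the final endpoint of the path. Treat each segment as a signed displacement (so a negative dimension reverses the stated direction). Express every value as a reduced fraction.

Apply edit: d1 := 19/5
  d6 = d1*2 = 38/5
  d7 = d2 - 8 = 0
  d8 = d4 - d1 = -1/20
  d9 = d5*5 = 45
  d10 = d2*4 + d7 = 32
Walk from origin (0, 0):
  seg 1: up by d4 = 15/4 → (0, 15/4)
  seg 2: down by d10 = 32 → (0, -113/4)
  seg 3: left by d7 = 0 → (0, -113/4)
  seg 4: up by d7 = 0 → (0, -113/4)
  seg 5: left by d7 = 0 → (0, -113/4)
  seg 6: left by d2 = 8 → (-8, -113/4)
  seg 7: right by d4 = 15/4 → (-17/4, -113/4)

d6 = 38/5
d7 = 0
d8 = -1/20
d9 = 45
d10 = 32
endpoint = (-17/4, -113/4)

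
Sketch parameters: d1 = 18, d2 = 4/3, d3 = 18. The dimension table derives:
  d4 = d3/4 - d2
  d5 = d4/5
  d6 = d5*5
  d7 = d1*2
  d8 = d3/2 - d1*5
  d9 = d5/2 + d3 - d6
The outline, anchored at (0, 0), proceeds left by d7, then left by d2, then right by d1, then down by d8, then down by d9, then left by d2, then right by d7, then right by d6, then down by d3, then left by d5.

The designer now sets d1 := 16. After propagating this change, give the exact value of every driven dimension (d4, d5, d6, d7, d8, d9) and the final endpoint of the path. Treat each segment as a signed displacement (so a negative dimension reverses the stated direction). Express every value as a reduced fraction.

Apply edit: d1 := 16
  d4 = d3/4 - d2 = 19/6
  d5 = d4/5 = 19/30
  d6 = d5*5 = 19/6
  d7 = d1*2 = 32
  d8 = d3/2 - d1*5 = -71
  d9 = d5/2 + d3 - d6 = 303/20
Walk from origin (0, 0):
  seg 1: left by d7 = 32 → (-32, 0)
  seg 2: left by d2 = 4/3 → (-100/3, 0)
  seg 3: right by d1 = 16 → (-52/3, 0)
  seg 4: down by d8 = -71 → (-52/3, 71)
  seg 5: down by d9 = 303/20 → (-52/3, 1117/20)
  seg 6: left by d2 = 4/3 → (-56/3, 1117/20)
  seg 7: right by d7 = 32 → (40/3, 1117/20)
  seg 8: right by d6 = 19/6 → (33/2, 1117/20)
  seg 9: down by d3 = 18 → (33/2, 757/20)
  seg 10: left by d5 = 19/30 → (238/15, 757/20)

d4 = 19/6
d5 = 19/30
d6 = 19/6
d7 = 32
d8 = -71
d9 = 303/20
endpoint = (238/15, 757/20)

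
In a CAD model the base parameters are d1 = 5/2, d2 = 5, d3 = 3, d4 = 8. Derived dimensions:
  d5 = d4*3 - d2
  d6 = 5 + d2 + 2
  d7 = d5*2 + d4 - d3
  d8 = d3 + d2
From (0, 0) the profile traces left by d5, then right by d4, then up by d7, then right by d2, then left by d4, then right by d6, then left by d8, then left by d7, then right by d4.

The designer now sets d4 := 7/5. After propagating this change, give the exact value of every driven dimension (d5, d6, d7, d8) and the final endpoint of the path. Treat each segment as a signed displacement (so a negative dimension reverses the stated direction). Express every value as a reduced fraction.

Apply edit: d4 := 7/5
  d5 = d4*3 - d2 = -4/5
  d6 = 5 + d2 + 2 = 12
  d7 = d5*2 + d4 - d3 = -16/5
  d8 = d3 + d2 = 8
Walk from origin (0, 0):
  seg 1: left by d5 = -4/5 → (4/5, 0)
  seg 2: right by d4 = 7/5 → (11/5, 0)
  seg 3: up by d7 = -16/5 → (11/5, -16/5)
  seg 4: right by d2 = 5 → (36/5, -16/5)
  seg 5: left by d4 = 7/5 → (29/5, -16/5)
  seg 6: right by d6 = 12 → (89/5, -16/5)
  seg 7: left by d8 = 8 → (49/5, -16/5)
  seg 8: left by d7 = -16/5 → (13, -16/5)
  seg 9: right by d4 = 7/5 → (72/5, -16/5)

d5 = -4/5
d6 = 12
d7 = -16/5
d8 = 8
endpoint = (72/5, -16/5)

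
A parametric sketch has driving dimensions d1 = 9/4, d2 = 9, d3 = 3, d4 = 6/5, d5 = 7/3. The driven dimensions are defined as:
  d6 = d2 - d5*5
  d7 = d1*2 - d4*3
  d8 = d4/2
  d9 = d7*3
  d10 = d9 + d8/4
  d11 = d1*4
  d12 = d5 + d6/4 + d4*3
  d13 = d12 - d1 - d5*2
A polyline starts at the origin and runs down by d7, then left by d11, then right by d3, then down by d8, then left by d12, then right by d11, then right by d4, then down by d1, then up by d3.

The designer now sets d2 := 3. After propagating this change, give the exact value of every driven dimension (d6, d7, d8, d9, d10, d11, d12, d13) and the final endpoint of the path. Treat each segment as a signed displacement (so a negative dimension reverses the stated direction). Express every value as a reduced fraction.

d6 = -26/3
d7 = 9/10
d8 = 3/5
d9 = 27/10
d10 = 57/20
d11 = 9
d12 = 113/30
d13 = -63/20
endpoint = (13/30, -3/4)

Apply edit: d2 := 3
  d6 = d2 - d5*5 = -26/3
  d7 = d1*2 - d4*3 = 9/10
  d8 = d4/2 = 3/5
  d9 = d7*3 = 27/10
  d10 = d9 + d8/4 = 57/20
  d11 = d1*4 = 9
  d12 = d5 + d6/4 + d4*3 = 113/30
  d13 = d12 - d1 - d5*2 = -63/20
Walk from origin (0, 0):
  seg 1: down by d7 = 9/10 → (0, -9/10)
  seg 2: left by d11 = 9 → (-9, -9/10)
  seg 3: right by d3 = 3 → (-6, -9/10)
  seg 4: down by d8 = 3/5 → (-6, -3/2)
  seg 5: left by d12 = 113/30 → (-293/30, -3/2)
  seg 6: right by d11 = 9 → (-23/30, -3/2)
  seg 7: right by d4 = 6/5 → (13/30, -3/2)
  seg 8: down by d1 = 9/4 → (13/30, -15/4)
  seg 9: up by d3 = 3 → (13/30, -3/4)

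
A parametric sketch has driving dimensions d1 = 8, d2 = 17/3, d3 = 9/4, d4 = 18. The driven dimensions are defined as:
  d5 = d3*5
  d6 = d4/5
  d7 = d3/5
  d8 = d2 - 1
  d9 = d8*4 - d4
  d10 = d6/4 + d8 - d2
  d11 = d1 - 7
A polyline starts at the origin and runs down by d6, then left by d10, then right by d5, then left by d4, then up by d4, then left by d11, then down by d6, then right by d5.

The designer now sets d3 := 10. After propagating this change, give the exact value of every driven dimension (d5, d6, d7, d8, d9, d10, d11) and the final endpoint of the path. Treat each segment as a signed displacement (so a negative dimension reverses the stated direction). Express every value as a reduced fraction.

d5 = 50
d6 = 18/5
d7 = 2
d8 = 14/3
d9 = 2/3
d10 = -1/10
d11 = 1
endpoint = (811/10, 54/5)

Apply edit: d3 := 10
  d5 = d3*5 = 50
  d6 = d4/5 = 18/5
  d7 = d3/5 = 2
  d8 = d2 - 1 = 14/3
  d9 = d8*4 - d4 = 2/3
  d10 = d6/4 + d8 - d2 = -1/10
  d11 = d1 - 7 = 1
Walk from origin (0, 0):
  seg 1: down by d6 = 18/5 → (0, -18/5)
  seg 2: left by d10 = -1/10 → (1/10, -18/5)
  seg 3: right by d5 = 50 → (501/10, -18/5)
  seg 4: left by d4 = 18 → (321/10, -18/5)
  seg 5: up by d4 = 18 → (321/10, 72/5)
  seg 6: left by d11 = 1 → (311/10, 72/5)
  seg 7: down by d6 = 18/5 → (311/10, 54/5)
  seg 8: right by d5 = 50 → (811/10, 54/5)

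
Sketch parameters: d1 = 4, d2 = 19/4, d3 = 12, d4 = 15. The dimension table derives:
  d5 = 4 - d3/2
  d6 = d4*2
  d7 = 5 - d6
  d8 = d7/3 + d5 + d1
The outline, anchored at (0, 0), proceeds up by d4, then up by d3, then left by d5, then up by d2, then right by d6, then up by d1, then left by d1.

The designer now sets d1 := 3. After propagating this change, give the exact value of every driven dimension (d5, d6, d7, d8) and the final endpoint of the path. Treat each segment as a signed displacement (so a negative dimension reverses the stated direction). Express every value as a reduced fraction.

Apply edit: d1 := 3
  d5 = 4 - d3/2 = -2
  d6 = d4*2 = 30
  d7 = 5 - d6 = -25
  d8 = d7/3 + d5 + d1 = -22/3
Walk from origin (0, 0):
  seg 1: up by d4 = 15 → (0, 15)
  seg 2: up by d3 = 12 → (0, 27)
  seg 3: left by d5 = -2 → (2, 27)
  seg 4: up by d2 = 19/4 → (2, 127/4)
  seg 5: right by d6 = 30 → (32, 127/4)
  seg 6: up by d1 = 3 → (32, 139/4)
  seg 7: left by d1 = 3 → (29, 139/4)

d5 = -2
d6 = 30
d7 = -25
d8 = -22/3
endpoint = (29, 139/4)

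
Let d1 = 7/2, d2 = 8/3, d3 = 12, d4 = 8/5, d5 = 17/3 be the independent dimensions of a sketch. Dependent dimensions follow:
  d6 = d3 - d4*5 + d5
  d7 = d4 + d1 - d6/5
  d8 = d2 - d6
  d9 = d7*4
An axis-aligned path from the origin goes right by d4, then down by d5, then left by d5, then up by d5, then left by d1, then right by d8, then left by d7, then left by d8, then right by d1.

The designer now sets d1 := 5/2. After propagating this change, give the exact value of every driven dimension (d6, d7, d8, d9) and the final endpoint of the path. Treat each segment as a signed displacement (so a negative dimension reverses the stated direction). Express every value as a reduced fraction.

Apply edit: d1 := 5/2
  d6 = d3 - d4*5 + d5 = 29/3
  d7 = d4 + d1 - d6/5 = 13/6
  d8 = d2 - d6 = -7
  d9 = d7*4 = 26/3
Walk from origin (0, 0):
  seg 1: right by d4 = 8/5 → (8/5, 0)
  seg 2: down by d5 = 17/3 → (8/5, -17/3)
  seg 3: left by d5 = 17/3 → (-61/15, -17/3)
  seg 4: up by d5 = 17/3 → (-61/15, 0)
  seg 5: left by d1 = 5/2 → (-197/30, 0)
  seg 6: right by d8 = -7 → (-407/30, 0)
  seg 7: left by d7 = 13/6 → (-236/15, 0)
  seg 8: left by d8 = -7 → (-131/15, 0)
  seg 9: right by d1 = 5/2 → (-187/30, 0)

d6 = 29/3
d7 = 13/6
d8 = -7
d9 = 26/3
endpoint = (-187/30, 0)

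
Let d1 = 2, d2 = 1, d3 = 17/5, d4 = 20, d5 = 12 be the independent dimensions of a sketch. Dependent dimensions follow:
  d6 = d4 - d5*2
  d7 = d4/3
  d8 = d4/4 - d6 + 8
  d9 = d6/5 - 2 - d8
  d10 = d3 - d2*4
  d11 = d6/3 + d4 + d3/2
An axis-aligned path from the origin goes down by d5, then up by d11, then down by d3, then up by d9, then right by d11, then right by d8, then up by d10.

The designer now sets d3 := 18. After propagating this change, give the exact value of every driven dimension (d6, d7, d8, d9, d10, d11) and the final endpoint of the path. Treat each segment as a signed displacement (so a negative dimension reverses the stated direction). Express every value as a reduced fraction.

Apply edit: d3 := 18
  d6 = d4 - d5*2 = -4
  d7 = d4/3 = 20/3
  d8 = d4/4 - d6 + 8 = 17
  d9 = d6/5 - 2 - d8 = -99/5
  d10 = d3 - d2*4 = 14
  d11 = d6/3 + d4 + d3/2 = 83/3
Walk from origin (0, 0):
  seg 1: down by d5 = 12 → (0, -12)
  seg 2: up by d11 = 83/3 → (0, 47/3)
  seg 3: down by d3 = 18 → (0, -7/3)
  seg 4: up by d9 = -99/5 → (0, -332/15)
  seg 5: right by d11 = 83/3 → (83/3, -332/15)
  seg 6: right by d8 = 17 → (134/3, -332/15)
  seg 7: up by d10 = 14 → (134/3, -122/15)

d6 = -4
d7 = 20/3
d8 = 17
d9 = -99/5
d10 = 14
d11 = 83/3
endpoint = (134/3, -122/15)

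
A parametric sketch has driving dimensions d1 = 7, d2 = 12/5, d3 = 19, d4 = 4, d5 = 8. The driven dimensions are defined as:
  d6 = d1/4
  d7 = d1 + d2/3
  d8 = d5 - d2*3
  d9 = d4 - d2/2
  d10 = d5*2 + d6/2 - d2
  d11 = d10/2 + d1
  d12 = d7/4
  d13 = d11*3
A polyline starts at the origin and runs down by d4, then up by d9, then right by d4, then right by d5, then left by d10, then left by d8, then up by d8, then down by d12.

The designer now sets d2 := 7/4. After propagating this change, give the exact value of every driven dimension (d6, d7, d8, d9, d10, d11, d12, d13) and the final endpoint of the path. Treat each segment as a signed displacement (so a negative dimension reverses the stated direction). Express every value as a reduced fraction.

d6 = 7/4
d7 = 91/12
d8 = 11/4
d9 = 25/8
d10 = 121/8
d11 = 233/16
d12 = 91/48
d13 = 699/16
endpoint = (-47/8, -1/48)

Apply edit: d2 := 7/4
  d6 = d1/4 = 7/4
  d7 = d1 + d2/3 = 91/12
  d8 = d5 - d2*3 = 11/4
  d9 = d4 - d2/2 = 25/8
  d10 = d5*2 + d6/2 - d2 = 121/8
  d11 = d10/2 + d1 = 233/16
  d12 = d7/4 = 91/48
  d13 = d11*3 = 699/16
Walk from origin (0, 0):
  seg 1: down by d4 = 4 → (0, -4)
  seg 2: up by d9 = 25/8 → (0, -7/8)
  seg 3: right by d4 = 4 → (4, -7/8)
  seg 4: right by d5 = 8 → (12, -7/8)
  seg 5: left by d10 = 121/8 → (-25/8, -7/8)
  seg 6: left by d8 = 11/4 → (-47/8, -7/8)
  seg 7: up by d8 = 11/4 → (-47/8, 15/8)
  seg 8: down by d12 = 91/48 → (-47/8, -1/48)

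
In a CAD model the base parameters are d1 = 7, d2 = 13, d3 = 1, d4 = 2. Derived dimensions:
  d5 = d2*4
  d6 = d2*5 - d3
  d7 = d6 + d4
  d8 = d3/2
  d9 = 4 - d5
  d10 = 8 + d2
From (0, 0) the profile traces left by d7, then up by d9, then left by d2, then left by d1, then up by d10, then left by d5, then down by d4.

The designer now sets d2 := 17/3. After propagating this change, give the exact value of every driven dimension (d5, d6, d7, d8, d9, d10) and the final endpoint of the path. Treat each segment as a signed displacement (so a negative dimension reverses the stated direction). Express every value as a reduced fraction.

d5 = 68/3
d6 = 82/3
d7 = 88/3
d8 = 1/2
d9 = -56/3
d10 = 41/3
endpoint = (-194/3, -7)

Apply edit: d2 := 17/3
  d5 = d2*4 = 68/3
  d6 = d2*5 - d3 = 82/3
  d7 = d6 + d4 = 88/3
  d8 = d3/2 = 1/2
  d9 = 4 - d5 = -56/3
  d10 = 8 + d2 = 41/3
Walk from origin (0, 0):
  seg 1: left by d7 = 88/3 → (-88/3, 0)
  seg 2: up by d9 = -56/3 → (-88/3, -56/3)
  seg 3: left by d2 = 17/3 → (-35, -56/3)
  seg 4: left by d1 = 7 → (-42, -56/3)
  seg 5: up by d10 = 41/3 → (-42, -5)
  seg 6: left by d5 = 68/3 → (-194/3, -5)
  seg 7: down by d4 = 2 → (-194/3, -7)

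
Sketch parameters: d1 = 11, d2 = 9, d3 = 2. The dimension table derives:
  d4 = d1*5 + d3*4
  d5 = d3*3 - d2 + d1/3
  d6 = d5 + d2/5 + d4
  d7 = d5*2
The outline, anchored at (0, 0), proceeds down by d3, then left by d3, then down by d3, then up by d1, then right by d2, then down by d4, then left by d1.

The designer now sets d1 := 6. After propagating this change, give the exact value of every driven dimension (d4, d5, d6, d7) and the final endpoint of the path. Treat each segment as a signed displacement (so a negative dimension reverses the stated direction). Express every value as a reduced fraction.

Apply edit: d1 := 6
  d4 = d1*5 + d3*4 = 38
  d5 = d3*3 - d2 + d1/3 = -1
  d6 = d5 + d2/5 + d4 = 194/5
  d7 = d5*2 = -2
Walk from origin (0, 0):
  seg 1: down by d3 = 2 → (0, -2)
  seg 2: left by d3 = 2 → (-2, -2)
  seg 3: down by d3 = 2 → (-2, -4)
  seg 4: up by d1 = 6 → (-2, 2)
  seg 5: right by d2 = 9 → (7, 2)
  seg 6: down by d4 = 38 → (7, -36)
  seg 7: left by d1 = 6 → (1, -36)

d4 = 38
d5 = -1
d6 = 194/5
d7 = -2
endpoint = (1, -36)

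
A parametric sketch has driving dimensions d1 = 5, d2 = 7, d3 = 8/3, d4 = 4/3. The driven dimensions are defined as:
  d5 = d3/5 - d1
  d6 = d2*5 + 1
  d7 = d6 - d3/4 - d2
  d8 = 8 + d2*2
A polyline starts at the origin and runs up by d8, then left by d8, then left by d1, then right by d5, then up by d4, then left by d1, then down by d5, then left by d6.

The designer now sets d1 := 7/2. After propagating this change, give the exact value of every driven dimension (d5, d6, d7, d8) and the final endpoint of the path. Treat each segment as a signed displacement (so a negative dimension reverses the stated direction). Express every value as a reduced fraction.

Apply edit: d1 := 7/2
  d5 = d3/5 - d1 = -89/30
  d6 = d2*5 + 1 = 36
  d7 = d6 - d3/4 - d2 = 85/3
  d8 = 8 + d2*2 = 22
Walk from origin (0, 0):
  seg 1: up by d8 = 22 → (0, 22)
  seg 2: left by d8 = 22 → (-22, 22)
  seg 3: left by d1 = 7/2 → (-51/2, 22)
  seg 4: right by d5 = -89/30 → (-427/15, 22)
  seg 5: up by d4 = 4/3 → (-427/15, 70/3)
  seg 6: left by d1 = 7/2 → (-959/30, 70/3)
  seg 7: down by d5 = -89/30 → (-959/30, 263/10)
  seg 8: left by d6 = 36 → (-2039/30, 263/10)

d5 = -89/30
d6 = 36
d7 = 85/3
d8 = 22
endpoint = (-2039/30, 263/10)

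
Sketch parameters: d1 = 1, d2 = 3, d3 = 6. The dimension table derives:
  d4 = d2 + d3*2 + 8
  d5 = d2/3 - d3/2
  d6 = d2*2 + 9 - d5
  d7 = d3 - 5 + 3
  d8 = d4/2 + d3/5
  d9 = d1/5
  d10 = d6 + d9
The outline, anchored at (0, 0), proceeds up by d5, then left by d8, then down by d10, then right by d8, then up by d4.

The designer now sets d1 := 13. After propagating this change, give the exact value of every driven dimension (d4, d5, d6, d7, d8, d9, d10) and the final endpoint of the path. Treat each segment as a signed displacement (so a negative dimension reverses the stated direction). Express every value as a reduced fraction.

d4 = 23
d5 = -2
d6 = 17
d7 = 4
d8 = 127/10
d9 = 13/5
d10 = 98/5
endpoint = (0, 7/5)

Apply edit: d1 := 13
  d4 = d2 + d3*2 + 8 = 23
  d5 = d2/3 - d3/2 = -2
  d6 = d2*2 + 9 - d5 = 17
  d7 = d3 - 5 + 3 = 4
  d8 = d4/2 + d3/5 = 127/10
  d9 = d1/5 = 13/5
  d10 = d6 + d9 = 98/5
Walk from origin (0, 0):
  seg 1: up by d5 = -2 → (0, -2)
  seg 2: left by d8 = 127/10 → (-127/10, -2)
  seg 3: down by d10 = 98/5 → (-127/10, -108/5)
  seg 4: right by d8 = 127/10 → (0, -108/5)
  seg 5: up by d4 = 23 → (0, 7/5)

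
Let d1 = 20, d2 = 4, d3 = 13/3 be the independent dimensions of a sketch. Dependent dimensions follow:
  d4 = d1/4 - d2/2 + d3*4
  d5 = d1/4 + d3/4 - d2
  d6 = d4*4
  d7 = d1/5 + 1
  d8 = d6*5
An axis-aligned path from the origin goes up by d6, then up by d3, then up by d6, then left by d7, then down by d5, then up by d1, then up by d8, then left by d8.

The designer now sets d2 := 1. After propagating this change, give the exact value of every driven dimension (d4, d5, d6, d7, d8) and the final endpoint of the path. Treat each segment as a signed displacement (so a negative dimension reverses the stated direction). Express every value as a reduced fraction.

Apply edit: d2 := 1
  d4 = d1/4 - d2/2 + d3*4 = 131/6
  d5 = d1/4 + d3/4 - d2 = 61/12
  d6 = d4*4 = 262/3
  d7 = d1/5 + 1 = 5
  d8 = d6*5 = 1310/3
Walk from origin (0, 0):
  seg 1: up by d6 = 262/3 → (0, 262/3)
  seg 2: up by d3 = 13/3 → (0, 275/3)
  seg 3: up by d6 = 262/3 → (0, 179)
  seg 4: left by d7 = 5 → (-5, 179)
  seg 5: down by d5 = 61/12 → (-5, 2087/12)
  seg 6: up by d1 = 20 → (-5, 2327/12)
  seg 7: up by d8 = 1310/3 → (-5, 7567/12)
  seg 8: left by d8 = 1310/3 → (-1325/3, 7567/12)

d4 = 131/6
d5 = 61/12
d6 = 262/3
d7 = 5
d8 = 1310/3
endpoint = (-1325/3, 7567/12)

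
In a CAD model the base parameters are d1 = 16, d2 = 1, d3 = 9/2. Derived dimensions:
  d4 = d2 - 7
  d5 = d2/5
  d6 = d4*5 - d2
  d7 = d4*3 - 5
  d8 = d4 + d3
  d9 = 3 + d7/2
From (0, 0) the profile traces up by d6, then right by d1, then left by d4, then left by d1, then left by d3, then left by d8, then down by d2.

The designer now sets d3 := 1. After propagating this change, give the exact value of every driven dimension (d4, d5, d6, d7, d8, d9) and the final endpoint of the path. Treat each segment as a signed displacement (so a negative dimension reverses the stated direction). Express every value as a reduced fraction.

d4 = -6
d5 = 1/5
d6 = -31
d7 = -23
d8 = -5
d9 = -17/2
endpoint = (10, -32)

Apply edit: d3 := 1
  d4 = d2 - 7 = -6
  d5 = d2/5 = 1/5
  d6 = d4*5 - d2 = -31
  d7 = d4*3 - 5 = -23
  d8 = d4 + d3 = -5
  d9 = 3 + d7/2 = -17/2
Walk from origin (0, 0):
  seg 1: up by d6 = -31 → (0, -31)
  seg 2: right by d1 = 16 → (16, -31)
  seg 3: left by d4 = -6 → (22, -31)
  seg 4: left by d1 = 16 → (6, -31)
  seg 5: left by d3 = 1 → (5, -31)
  seg 6: left by d8 = -5 → (10, -31)
  seg 7: down by d2 = 1 → (10, -32)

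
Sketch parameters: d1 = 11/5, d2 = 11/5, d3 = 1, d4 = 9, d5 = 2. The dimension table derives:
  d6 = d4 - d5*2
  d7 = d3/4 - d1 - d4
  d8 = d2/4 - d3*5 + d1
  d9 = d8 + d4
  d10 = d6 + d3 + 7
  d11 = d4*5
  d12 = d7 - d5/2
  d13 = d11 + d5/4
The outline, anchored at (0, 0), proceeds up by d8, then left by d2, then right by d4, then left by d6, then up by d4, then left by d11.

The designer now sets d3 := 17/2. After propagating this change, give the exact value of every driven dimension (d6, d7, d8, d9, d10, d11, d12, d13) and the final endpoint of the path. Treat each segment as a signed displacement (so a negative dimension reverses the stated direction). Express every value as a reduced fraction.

Apply edit: d3 := 17/2
  d6 = d4 - d5*2 = 5
  d7 = d3/4 - d1 - d4 = -363/40
  d8 = d2/4 - d3*5 + d1 = -159/4
  d9 = d8 + d4 = -123/4
  d10 = d6 + d3 + 7 = 41/2
  d11 = d4*5 = 45
  d12 = d7 - d5/2 = -403/40
  d13 = d11 + d5/4 = 91/2
Walk from origin (0, 0):
  seg 1: up by d8 = -159/4 → (0, -159/4)
  seg 2: left by d2 = 11/5 → (-11/5, -159/4)
  seg 3: right by d4 = 9 → (34/5, -159/4)
  seg 4: left by d6 = 5 → (9/5, -159/4)
  seg 5: up by d4 = 9 → (9/5, -123/4)
  seg 6: left by d11 = 45 → (-216/5, -123/4)

d6 = 5
d7 = -363/40
d8 = -159/4
d9 = -123/4
d10 = 41/2
d11 = 45
d12 = -403/40
d13 = 91/2
endpoint = (-216/5, -123/4)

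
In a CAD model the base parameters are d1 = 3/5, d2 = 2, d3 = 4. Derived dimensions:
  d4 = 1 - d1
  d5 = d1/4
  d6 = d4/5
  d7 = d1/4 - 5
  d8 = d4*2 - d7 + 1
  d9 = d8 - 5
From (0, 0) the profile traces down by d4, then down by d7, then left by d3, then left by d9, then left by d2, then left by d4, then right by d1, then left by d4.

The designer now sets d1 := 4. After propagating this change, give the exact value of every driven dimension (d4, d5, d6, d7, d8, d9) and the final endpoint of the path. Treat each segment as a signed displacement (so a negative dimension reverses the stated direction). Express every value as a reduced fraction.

d4 = -3
d5 = 1
d6 = -3/5
d7 = -4
d8 = -1
d9 = -6
endpoint = (10, 7)

Apply edit: d1 := 4
  d4 = 1 - d1 = -3
  d5 = d1/4 = 1
  d6 = d4/5 = -3/5
  d7 = d1/4 - 5 = -4
  d8 = d4*2 - d7 + 1 = -1
  d9 = d8 - 5 = -6
Walk from origin (0, 0):
  seg 1: down by d4 = -3 → (0, 3)
  seg 2: down by d7 = -4 → (0, 7)
  seg 3: left by d3 = 4 → (-4, 7)
  seg 4: left by d9 = -6 → (2, 7)
  seg 5: left by d2 = 2 → (0, 7)
  seg 6: left by d4 = -3 → (3, 7)
  seg 7: right by d1 = 4 → (7, 7)
  seg 8: left by d4 = -3 → (10, 7)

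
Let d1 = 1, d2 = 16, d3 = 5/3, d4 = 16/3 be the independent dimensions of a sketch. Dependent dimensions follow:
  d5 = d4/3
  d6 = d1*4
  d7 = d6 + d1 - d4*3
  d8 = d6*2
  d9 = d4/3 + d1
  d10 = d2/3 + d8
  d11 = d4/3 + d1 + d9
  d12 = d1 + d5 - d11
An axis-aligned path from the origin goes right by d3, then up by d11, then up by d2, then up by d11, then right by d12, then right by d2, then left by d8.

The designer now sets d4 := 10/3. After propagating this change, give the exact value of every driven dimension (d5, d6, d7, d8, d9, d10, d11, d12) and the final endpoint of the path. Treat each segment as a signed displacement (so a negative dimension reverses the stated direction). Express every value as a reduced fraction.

Apply edit: d4 := 10/3
  d5 = d4/3 = 10/9
  d6 = d1*4 = 4
  d7 = d6 + d1 - d4*3 = -5
  d8 = d6*2 = 8
  d9 = d4/3 + d1 = 19/9
  d10 = d2/3 + d8 = 40/3
  d11 = d4/3 + d1 + d9 = 38/9
  d12 = d1 + d5 - d11 = -19/9
Walk from origin (0, 0):
  seg 1: right by d3 = 5/3 → (5/3, 0)
  seg 2: up by d11 = 38/9 → (5/3, 38/9)
  seg 3: up by d2 = 16 → (5/3, 182/9)
  seg 4: up by d11 = 38/9 → (5/3, 220/9)
  seg 5: right by d12 = -19/9 → (-4/9, 220/9)
  seg 6: right by d2 = 16 → (140/9, 220/9)
  seg 7: left by d8 = 8 → (68/9, 220/9)

d5 = 10/9
d6 = 4
d7 = -5
d8 = 8
d9 = 19/9
d10 = 40/3
d11 = 38/9
d12 = -19/9
endpoint = (68/9, 220/9)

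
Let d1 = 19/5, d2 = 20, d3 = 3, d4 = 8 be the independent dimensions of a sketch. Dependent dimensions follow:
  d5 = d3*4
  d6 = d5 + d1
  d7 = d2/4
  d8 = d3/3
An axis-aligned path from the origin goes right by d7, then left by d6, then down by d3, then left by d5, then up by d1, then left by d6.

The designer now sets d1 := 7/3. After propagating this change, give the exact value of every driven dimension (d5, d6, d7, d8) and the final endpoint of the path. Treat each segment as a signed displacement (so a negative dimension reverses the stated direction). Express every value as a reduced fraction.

d5 = 12
d6 = 43/3
d7 = 5
d8 = 1
endpoint = (-107/3, -2/3)

Apply edit: d1 := 7/3
  d5 = d3*4 = 12
  d6 = d5 + d1 = 43/3
  d7 = d2/4 = 5
  d8 = d3/3 = 1
Walk from origin (0, 0):
  seg 1: right by d7 = 5 → (5, 0)
  seg 2: left by d6 = 43/3 → (-28/3, 0)
  seg 3: down by d3 = 3 → (-28/3, -3)
  seg 4: left by d5 = 12 → (-64/3, -3)
  seg 5: up by d1 = 7/3 → (-64/3, -2/3)
  seg 6: left by d6 = 43/3 → (-107/3, -2/3)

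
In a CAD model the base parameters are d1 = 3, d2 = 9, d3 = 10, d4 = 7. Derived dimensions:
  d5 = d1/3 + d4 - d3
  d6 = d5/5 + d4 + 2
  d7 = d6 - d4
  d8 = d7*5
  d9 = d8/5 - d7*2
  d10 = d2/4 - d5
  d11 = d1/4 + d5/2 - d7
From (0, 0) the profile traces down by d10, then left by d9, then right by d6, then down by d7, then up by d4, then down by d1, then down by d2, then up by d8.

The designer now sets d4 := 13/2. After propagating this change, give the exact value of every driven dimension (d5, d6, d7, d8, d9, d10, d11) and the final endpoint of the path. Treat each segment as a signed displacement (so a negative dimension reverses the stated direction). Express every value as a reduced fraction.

Apply edit: d4 := 13/2
  d5 = d1/3 + d4 - d3 = -5/2
  d6 = d5/5 + d4 + 2 = 8
  d7 = d6 - d4 = 3/2
  d8 = d7*5 = 15/2
  d9 = d8/5 - d7*2 = -3/2
  d10 = d2/4 - d5 = 19/4
  d11 = d1/4 + d5/2 - d7 = -2
Walk from origin (0, 0):
  seg 1: down by d10 = 19/4 → (0, -19/4)
  seg 2: left by d9 = -3/2 → (3/2, -19/4)
  seg 3: right by d6 = 8 → (19/2, -19/4)
  seg 4: down by d7 = 3/2 → (19/2, -25/4)
  seg 5: up by d4 = 13/2 → (19/2, 1/4)
  seg 6: down by d1 = 3 → (19/2, -11/4)
  seg 7: down by d2 = 9 → (19/2, -47/4)
  seg 8: up by d8 = 15/2 → (19/2, -17/4)

d5 = -5/2
d6 = 8
d7 = 3/2
d8 = 15/2
d9 = -3/2
d10 = 19/4
d11 = -2
endpoint = (19/2, -17/4)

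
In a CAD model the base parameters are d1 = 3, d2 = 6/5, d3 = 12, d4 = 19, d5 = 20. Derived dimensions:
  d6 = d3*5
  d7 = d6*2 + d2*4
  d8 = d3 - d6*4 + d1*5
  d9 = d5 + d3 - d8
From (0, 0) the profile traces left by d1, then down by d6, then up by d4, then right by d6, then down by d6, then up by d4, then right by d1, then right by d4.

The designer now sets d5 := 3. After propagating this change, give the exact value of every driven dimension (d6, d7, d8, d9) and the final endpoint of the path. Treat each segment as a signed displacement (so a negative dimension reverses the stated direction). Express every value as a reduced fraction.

d6 = 60
d7 = 624/5
d8 = -213
d9 = 228
endpoint = (79, -82)

Apply edit: d5 := 3
  d6 = d3*5 = 60
  d7 = d6*2 + d2*4 = 624/5
  d8 = d3 - d6*4 + d1*5 = -213
  d9 = d5 + d3 - d8 = 228
Walk from origin (0, 0):
  seg 1: left by d1 = 3 → (-3, 0)
  seg 2: down by d6 = 60 → (-3, -60)
  seg 3: up by d4 = 19 → (-3, -41)
  seg 4: right by d6 = 60 → (57, -41)
  seg 5: down by d6 = 60 → (57, -101)
  seg 6: up by d4 = 19 → (57, -82)
  seg 7: right by d1 = 3 → (60, -82)
  seg 8: right by d4 = 19 → (79, -82)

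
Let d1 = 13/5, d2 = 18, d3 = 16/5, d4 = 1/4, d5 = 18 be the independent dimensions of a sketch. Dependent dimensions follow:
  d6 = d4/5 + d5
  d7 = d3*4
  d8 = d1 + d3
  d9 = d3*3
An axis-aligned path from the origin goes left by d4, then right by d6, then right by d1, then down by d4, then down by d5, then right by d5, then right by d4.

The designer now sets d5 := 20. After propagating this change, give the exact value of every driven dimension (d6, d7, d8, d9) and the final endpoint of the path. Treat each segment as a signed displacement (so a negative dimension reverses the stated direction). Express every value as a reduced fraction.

Apply edit: d5 := 20
  d6 = d4/5 + d5 = 401/20
  d7 = d3*4 = 64/5
  d8 = d1 + d3 = 29/5
  d9 = d3*3 = 48/5
Walk from origin (0, 0):
  seg 1: left by d4 = 1/4 → (-1/4, 0)
  seg 2: right by d6 = 401/20 → (99/5, 0)
  seg 3: right by d1 = 13/5 → (112/5, 0)
  seg 4: down by d4 = 1/4 → (112/5, -1/4)
  seg 5: down by d5 = 20 → (112/5, -81/4)
  seg 6: right by d5 = 20 → (212/5, -81/4)
  seg 7: right by d4 = 1/4 → (853/20, -81/4)

d6 = 401/20
d7 = 64/5
d8 = 29/5
d9 = 48/5
endpoint = (853/20, -81/4)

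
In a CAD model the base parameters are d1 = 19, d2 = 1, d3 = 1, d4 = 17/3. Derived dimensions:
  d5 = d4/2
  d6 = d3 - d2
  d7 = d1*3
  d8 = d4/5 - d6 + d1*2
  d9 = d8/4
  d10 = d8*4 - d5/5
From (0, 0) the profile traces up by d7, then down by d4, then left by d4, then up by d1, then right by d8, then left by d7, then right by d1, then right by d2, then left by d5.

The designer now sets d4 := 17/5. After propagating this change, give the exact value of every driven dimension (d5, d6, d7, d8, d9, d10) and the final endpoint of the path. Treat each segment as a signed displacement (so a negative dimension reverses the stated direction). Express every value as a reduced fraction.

Apply edit: d4 := 17/5
  d5 = d4/2 = 17/10
  d6 = d3 - d2 = 0
  d7 = d1*3 = 57
  d8 = d4/5 - d6 + d1*2 = 967/25
  d9 = d8/4 = 967/100
  d10 = d8*4 - d5/5 = 7719/50
Walk from origin (0, 0):
  seg 1: up by d7 = 57 → (0, 57)
  seg 2: down by d4 = 17/5 → (0, 268/5)
  seg 3: left by d4 = 17/5 → (-17/5, 268/5)
  seg 4: up by d1 = 19 → (-17/5, 363/5)
  seg 5: right by d8 = 967/25 → (882/25, 363/5)
  seg 6: left by d7 = 57 → (-543/25, 363/5)
  seg 7: right by d1 = 19 → (-68/25, 363/5)
  seg 8: right by d2 = 1 → (-43/25, 363/5)
  seg 9: left by d5 = 17/10 → (-171/50, 363/5)

d5 = 17/10
d6 = 0
d7 = 57
d8 = 967/25
d9 = 967/100
d10 = 7719/50
endpoint = (-171/50, 363/5)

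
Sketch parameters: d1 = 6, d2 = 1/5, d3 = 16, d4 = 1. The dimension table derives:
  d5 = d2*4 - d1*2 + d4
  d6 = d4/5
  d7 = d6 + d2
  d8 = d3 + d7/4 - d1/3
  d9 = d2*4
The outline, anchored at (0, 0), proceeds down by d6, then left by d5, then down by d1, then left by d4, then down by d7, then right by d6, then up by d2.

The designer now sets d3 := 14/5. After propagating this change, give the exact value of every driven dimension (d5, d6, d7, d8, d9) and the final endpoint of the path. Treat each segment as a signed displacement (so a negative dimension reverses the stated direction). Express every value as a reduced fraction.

Apply edit: d3 := 14/5
  d5 = d2*4 - d1*2 + d4 = -51/5
  d6 = d4/5 = 1/5
  d7 = d6 + d2 = 2/5
  d8 = d3 + d7/4 - d1/3 = 9/10
  d9 = d2*4 = 4/5
Walk from origin (0, 0):
  seg 1: down by d6 = 1/5 → (0, -1/5)
  seg 2: left by d5 = -51/5 → (51/5, -1/5)
  seg 3: down by d1 = 6 → (51/5, -31/5)
  seg 4: left by d4 = 1 → (46/5, -31/5)
  seg 5: down by d7 = 2/5 → (46/5, -33/5)
  seg 6: right by d6 = 1/5 → (47/5, -33/5)
  seg 7: up by d2 = 1/5 → (47/5, -32/5)

d5 = -51/5
d6 = 1/5
d7 = 2/5
d8 = 9/10
d9 = 4/5
endpoint = (47/5, -32/5)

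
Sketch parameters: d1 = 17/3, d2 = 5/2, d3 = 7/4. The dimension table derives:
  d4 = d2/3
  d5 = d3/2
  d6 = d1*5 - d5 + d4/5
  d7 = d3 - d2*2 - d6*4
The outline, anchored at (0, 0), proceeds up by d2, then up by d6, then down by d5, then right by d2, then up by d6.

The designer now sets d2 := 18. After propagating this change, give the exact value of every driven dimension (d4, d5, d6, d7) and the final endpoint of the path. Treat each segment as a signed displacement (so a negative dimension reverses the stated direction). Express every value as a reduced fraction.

Apply edit: d2 := 18
  d4 = d2/3 = 6
  d5 = d3/2 = 7/8
  d6 = d1*5 - d5 + d4/5 = 3439/120
  d7 = d3 - d2*2 - d6*4 = -8933/60
Walk from origin (0, 0):
  seg 1: up by d2 = 18 → (0, 18)
  seg 2: up by d6 = 3439/120 → (0, 5599/120)
  seg 3: down by d5 = 7/8 → (0, 2747/60)
  seg 4: right by d2 = 18 → (18, 2747/60)
  seg 5: up by d6 = 3439/120 → (18, 8933/120)

d4 = 6
d5 = 7/8
d6 = 3439/120
d7 = -8933/60
endpoint = (18, 8933/120)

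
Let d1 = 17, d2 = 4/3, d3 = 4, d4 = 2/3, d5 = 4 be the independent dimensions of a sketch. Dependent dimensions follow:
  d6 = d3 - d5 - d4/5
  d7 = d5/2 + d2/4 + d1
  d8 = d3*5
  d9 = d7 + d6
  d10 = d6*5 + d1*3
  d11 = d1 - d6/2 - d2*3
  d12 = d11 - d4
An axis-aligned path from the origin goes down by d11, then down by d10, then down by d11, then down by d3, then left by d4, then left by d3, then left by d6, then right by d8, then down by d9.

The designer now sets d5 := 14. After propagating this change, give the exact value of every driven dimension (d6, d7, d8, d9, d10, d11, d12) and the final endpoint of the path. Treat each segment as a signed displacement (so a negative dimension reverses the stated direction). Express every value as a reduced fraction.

Apply edit: d5 := 14
  d6 = d3 - d5 - d4/5 = -152/15
  d7 = d5/2 + d2/4 + d1 = 73/3
  d8 = d3*5 = 20
  d9 = d7 + d6 = 71/5
  d10 = d6*5 + d1*3 = 1/3
  d11 = d1 - d6/2 - d2*3 = 271/15
  d12 = d11 - d4 = 87/5
Walk from origin (0, 0):
  seg 1: down by d11 = 271/15 → (0, -271/15)
  seg 2: down by d10 = 1/3 → (0, -92/5)
  seg 3: down by d11 = 271/15 → (0, -547/15)
  seg 4: down by d3 = 4 → (0, -607/15)
  seg 5: left by d4 = 2/3 → (-2/3, -607/15)
  seg 6: left by d3 = 4 → (-14/3, -607/15)
  seg 7: left by d6 = -152/15 → (82/15, -607/15)
  seg 8: right by d8 = 20 → (382/15, -607/15)
  seg 9: down by d9 = 71/5 → (382/15, -164/3)

d6 = -152/15
d7 = 73/3
d8 = 20
d9 = 71/5
d10 = 1/3
d11 = 271/15
d12 = 87/5
endpoint = (382/15, -164/3)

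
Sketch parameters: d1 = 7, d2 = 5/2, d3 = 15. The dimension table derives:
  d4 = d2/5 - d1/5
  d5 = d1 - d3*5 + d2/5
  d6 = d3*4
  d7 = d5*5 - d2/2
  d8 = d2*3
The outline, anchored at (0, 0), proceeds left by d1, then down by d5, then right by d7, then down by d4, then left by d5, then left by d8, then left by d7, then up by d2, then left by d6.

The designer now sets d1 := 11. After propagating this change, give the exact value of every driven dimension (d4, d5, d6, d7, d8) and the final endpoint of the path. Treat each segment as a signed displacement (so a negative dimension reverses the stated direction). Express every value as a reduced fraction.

Apply edit: d1 := 11
  d4 = d2/5 - d1/5 = -17/10
  d5 = d1 - d3*5 + d2/5 = -127/2
  d6 = d3*4 = 60
  d7 = d5*5 - d2/2 = -1275/4
  d8 = d2*3 = 15/2
Walk from origin (0, 0):
  seg 1: left by d1 = 11 → (-11, 0)
  seg 2: down by d5 = -127/2 → (-11, 127/2)
  seg 3: right by d7 = -1275/4 → (-1319/4, 127/2)
  seg 4: down by d4 = -17/10 → (-1319/4, 326/5)
  seg 5: left by d5 = -127/2 → (-1065/4, 326/5)
  seg 6: left by d8 = 15/2 → (-1095/4, 326/5)
  seg 7: left by d7 = -1275/4 → (45, 326/5)
  seg 8: up by d2 = 5/2 → (45, 677/10)
  seg 9: left by d6 = 60 → (-15, 677/10)

d4 = -17/10
d5 = -127/2
d6 = 60
d7 = -1275/4
d8 = 15/2
endpoint = (-15, 677/10)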